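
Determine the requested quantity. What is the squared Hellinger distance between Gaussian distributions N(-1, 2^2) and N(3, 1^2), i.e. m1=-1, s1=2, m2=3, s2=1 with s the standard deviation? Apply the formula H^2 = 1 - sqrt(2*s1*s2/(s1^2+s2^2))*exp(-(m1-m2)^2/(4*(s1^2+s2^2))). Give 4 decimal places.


Squared Hellinger distance for Gaussians:
H^2 = 1 - sqrt(2*s1*s2/(s1^2+s2^2)) * exp(-(m1-m2)^2/(4*(s1^2+s2^2))).
s1^2 = 4, s2^2 = 1, s1^2+s2^2 = 5.
sqrt(2*2*1/(5)) = 0.894427.
(m1-m2)^2 = (-4)^2 = 16.
exp(-16/(4*5)) = exp(-0.8) = 0.449329.
H^2 = 1 - 0.894427*0.449329 = 0.5981

0.5981


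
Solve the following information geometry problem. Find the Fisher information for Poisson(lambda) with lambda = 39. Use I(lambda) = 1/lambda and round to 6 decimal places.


Fisher information for Poisson: I(lambda) = 1/lambda.
lambda = 39.
I(lambda) = 1/39 = 0.025641

0.025641


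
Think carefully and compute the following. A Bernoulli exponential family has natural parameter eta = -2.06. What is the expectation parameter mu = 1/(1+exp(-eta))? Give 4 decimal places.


Dual coordinate (expectation parameter) for Bernoulli:
mu = 1/(1+exp(-eta)).
eta = -2.06.
exp(-eta) = exp(2.06) = 7.84597.
mu = 1/(1+7.84597) = 0.1130

0.1130


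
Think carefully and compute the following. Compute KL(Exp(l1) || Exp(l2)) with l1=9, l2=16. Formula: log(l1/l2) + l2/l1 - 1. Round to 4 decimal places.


KL divergence for exponential family:
KL = log(l1/l2) + l2/l1 - 1.
log(9/16) = -0.575364.
16/9 = 1.777778.
KL = -0.575364 + 1.777778 - 1 = 0.2024

0.2024


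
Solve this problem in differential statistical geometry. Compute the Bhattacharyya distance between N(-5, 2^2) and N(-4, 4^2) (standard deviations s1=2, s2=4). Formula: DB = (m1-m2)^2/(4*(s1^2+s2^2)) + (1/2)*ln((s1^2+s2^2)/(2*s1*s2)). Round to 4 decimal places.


Bhattacharyya distance between two Gaussians:
DB = (m1-m2)^2/(4*(s1^2+s2^2)) + (1/2)*ln((s1^2+s2^2)/(2*s1*s2)).
(m1-m2)^2 = (-1)^2 = 1.
s1^2+s2^2 = 4 + 16 = 20.
term1 = 1/80 = 0.0125.
term2 = 0.5*ln(20/16.0) = 0.111572.
DB = 0.0125 + 0.111572 = 0.1241

0.1241


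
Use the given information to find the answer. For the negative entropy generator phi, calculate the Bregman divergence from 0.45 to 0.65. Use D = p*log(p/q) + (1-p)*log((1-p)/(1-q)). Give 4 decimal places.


Bregman divergence with negative entropy generator:
D = p*log(p/q) + (1-p)*log((1-p)/(1-q)).
p = 0.45, q = 0.65.
p*log(p/q) = 0.45*log(0.45/0.65) = -0.165476.
(1-p)*log((1-p)/(1-q)) = 0.55*log(0.55/0.35) = 0.248592.
D = -0.165476 + 0.248592 = 0.0831

0.0831


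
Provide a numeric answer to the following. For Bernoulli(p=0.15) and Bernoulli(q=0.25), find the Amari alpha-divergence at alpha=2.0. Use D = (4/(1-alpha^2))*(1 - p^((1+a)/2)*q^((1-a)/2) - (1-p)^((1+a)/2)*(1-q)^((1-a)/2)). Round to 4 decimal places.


Amari alpha-divergence:
D = (4/(1-alpha^2))*(1 - p^((1+a)/2)*q^((1-a)/2) - (1-p)^((1+a)/2)*(1-q)^((1-a)/2)).
alpha = 2.0, p = 0.15, q = 0.25.
e1 = (1+alpha)/2 = 1.5, e2 = (1-alpha)/2 = -0.5.
t1 = p^e1 * q^e2 = 0.15^1.5 * 0.25^-0.5 = 0.11619.
t2 = (1-p)^e1 * (1-q)^e2 = 0.85^1.5 * 0.75^-0.5 = 0.904894.
4/(1-alpha^2) = -1.333333.
D = -1.333333*(1 - 0.11619 - 0.904894) = 0.0281

0.0281


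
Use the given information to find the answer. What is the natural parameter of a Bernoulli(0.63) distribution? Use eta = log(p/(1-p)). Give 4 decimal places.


Natural parameter for Bernoulli: eta = log(p/(1-p)).
p = 0.63, 1-p = 0.37.
p/(1-p) = 1.702703.
eta = log(1.702703) = 0.5322

0.5322


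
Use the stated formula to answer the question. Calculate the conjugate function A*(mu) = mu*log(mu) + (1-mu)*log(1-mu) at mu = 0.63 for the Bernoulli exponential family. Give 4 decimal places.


Legendre transform for Bernoulli:
A*(mu) = mu*log(mu) + (1-mu)*log(1-mu).
mu = 0.63, 1-mu = 0.37.
mu*log(mu) = 0.63*log(0.63) = -0.291082.
(1-mu)*log(1-mu) = 0.37*log(0.37) = -0.367873.
A* = -0.291082 + -0.367873 = -0.6590

-0.6590


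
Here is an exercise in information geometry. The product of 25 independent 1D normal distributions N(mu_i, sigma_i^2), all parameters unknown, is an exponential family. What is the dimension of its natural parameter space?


Exponential family dimension calculation:
Each univariate normal has two natural parameters (mu/sigma^2 and -1/(2 sigma^2)).
With 25 independent components, dim = 2 * 25 = 50.

50


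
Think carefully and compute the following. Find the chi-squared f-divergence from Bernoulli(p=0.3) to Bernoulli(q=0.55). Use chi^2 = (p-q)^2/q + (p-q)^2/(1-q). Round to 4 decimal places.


Chi-squared divergence between Bernoulli distributions:
chi^2 = (p-q)^2/q + (p-q)^2/(1-q).
p = 0.3, q = 0.55, p-q = -0.25.
(p-q)^2 = 0.0625.
term1 = 0.0625/0.55 = 0.113636.
term2 = 0.0625/0.45 = 0.138889.
chi^2 = 0.113636 + 0.138889 = 0.2525

0.2525


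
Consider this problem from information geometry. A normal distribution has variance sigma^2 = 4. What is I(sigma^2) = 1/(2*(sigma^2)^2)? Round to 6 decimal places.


Fisher information for variance: I(sigma^2) = 1/(2*sigma^4).
sigma^2 = 4, so sigma^4 = 16.
I = 1/(2*16) = 1/32 = 0.031250

0.031250


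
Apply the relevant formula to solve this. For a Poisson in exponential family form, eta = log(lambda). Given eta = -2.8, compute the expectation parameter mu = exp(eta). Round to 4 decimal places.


Expectation parameter for Poisson exponential family:
mu = exp(eta).
eta = -2.8.
mu = exp(-2.8) = 0.0608

0.0608


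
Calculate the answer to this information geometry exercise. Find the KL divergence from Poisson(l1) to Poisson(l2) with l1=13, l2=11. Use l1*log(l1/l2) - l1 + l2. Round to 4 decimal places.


KL divergence for Poisson:
KL = l1*log(l1/l2) - l1 + l2.
l1 = 13, l2 = 11.
log(13/11) = 0.167054.
l1*log(l1/l2) = 13 * 0.167054 = 2.171703.
KL = 2.171703 - 13 + 11 = 0.1717

0.1717


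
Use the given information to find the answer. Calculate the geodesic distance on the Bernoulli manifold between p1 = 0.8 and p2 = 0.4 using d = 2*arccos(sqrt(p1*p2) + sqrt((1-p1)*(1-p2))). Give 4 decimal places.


Geodesic distance on Bernoulli manifold:
d(p1,p2) = 2*arccos(sqrt(p1*p2) + sqrt((1-p1)*(1-p2))).
sqrt(p1*p2) = sqrt(0.8*0.4) = 0.565685.
sqrt((1-p1)*(1-p2)) = sqrt(0.2*0.6) = 0.34641.
arg = 0.565685 + 0.34641 = 0.912096.
d = 2*arccos(0.912096) = 0.8449

0.8449


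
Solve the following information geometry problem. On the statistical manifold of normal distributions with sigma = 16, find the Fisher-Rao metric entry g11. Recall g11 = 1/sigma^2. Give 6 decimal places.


For the 2-parameter normal family, the Fisher metric has:
  g11 = 1/sigma^2, g22 = 2/sigma^2.
sigma = 16, sigma^2 = 256.
g11 = 0.003906

0.003906


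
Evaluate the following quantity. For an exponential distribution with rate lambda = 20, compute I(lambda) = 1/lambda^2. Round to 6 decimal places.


Fisher information for exponential: I(lambda) = 1/lambda^2.
lambda = 20, lambda^2 = 400.
I = 1/400 = 0.002500

0.002500


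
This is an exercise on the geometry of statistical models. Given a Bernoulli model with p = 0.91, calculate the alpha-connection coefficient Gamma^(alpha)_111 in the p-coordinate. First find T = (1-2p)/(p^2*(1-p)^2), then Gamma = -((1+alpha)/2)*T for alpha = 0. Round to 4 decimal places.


Skewness (Amari-Chentsov) tensor: T = (1-2p)/(p^2*(1-p)^2).
p = 0.91, 1-2p = -0.82, p^2 = 0.8281, (1-p)^2 = 0.0081.
T = -0.82/(0.8281 * 0.0081) = -122.249206.
In the p-coordinate, Gamma^(alpha) = Gamma^(0) - (alpha/2)*T with Gamma^(0) = (1/2)*g'(p) = -T/2,
so Gamma^(alpha) = -((1+alpha)/2)*T.
alpha = 0, -(1+alpha)/2 = -0.5.
Gamma = -0.5 * -122.249206 = 61.1246

61.1246


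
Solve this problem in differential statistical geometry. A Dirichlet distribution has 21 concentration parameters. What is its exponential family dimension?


Exponential family dimension calculation:
Dirichlet with 21 components has 21 natural parameters.

21


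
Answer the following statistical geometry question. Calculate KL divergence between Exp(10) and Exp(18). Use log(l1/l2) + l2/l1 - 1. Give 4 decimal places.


KL divergence for exponential family:
KL = log(l1/l2) + l2/l1 - 1.
log(10/18) = -0.587787.
18/10 = 1.8.
KL = -0.587787 + 1.8 - 1 = 0.2122

0.2122


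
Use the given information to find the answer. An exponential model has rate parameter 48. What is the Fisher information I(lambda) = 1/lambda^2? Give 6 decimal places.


Fisher information for exponential: I(lambda) = 1/lambda^2.
lambda = 48, lambda^2 = 2304.
I = 1/2304 = 0.000434

0.000434


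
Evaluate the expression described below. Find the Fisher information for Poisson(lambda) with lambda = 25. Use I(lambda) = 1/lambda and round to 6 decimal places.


Fisher information for Poisson: I(lambda) = 1/lambda.
lambda = 25.
I(lambda) = 1/25 = 0.040000

0.040000


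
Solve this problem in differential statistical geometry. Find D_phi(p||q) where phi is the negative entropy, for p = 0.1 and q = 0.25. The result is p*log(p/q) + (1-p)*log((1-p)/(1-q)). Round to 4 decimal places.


Bregman divergence with negative entropy generator:
D = p*log(p/q) + (1-p)*log((1-p)/(1-q)).
p = 0.1, q = 0.25.
p*log(p/q) = 0.1*log(0.1/0.25) = -0.091629.
(1-p)*log((1-p)/(1-q)) = 0.9*log(0.9/0.75) = 0.164089.
D = -0.091629 + 0.164089 = 0.0725

0.0725


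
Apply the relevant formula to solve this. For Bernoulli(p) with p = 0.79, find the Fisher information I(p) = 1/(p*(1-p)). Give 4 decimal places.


For Bernoulli(p), Fisher information is I(p) = 1/(p*(1-p)).
p = 0.79, 1-p = 0.21.
p*(1-p) = 0.1659.
I(p) = 1/0.1659 = 6.0277

6.0277


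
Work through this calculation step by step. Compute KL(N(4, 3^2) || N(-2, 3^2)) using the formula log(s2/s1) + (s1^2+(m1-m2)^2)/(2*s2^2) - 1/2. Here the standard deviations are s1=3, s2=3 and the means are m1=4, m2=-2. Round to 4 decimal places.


KL divergence between normal distributions:
KL = log(s2/s1) + (s1^2 + (m1-m2)^2)/(2*s2^2) - 1/2.
log(3/3) = 0.0.
(3^2 + (4--2)^2)/(2*3^2) = (9 + 36)/18 = 2.5.
KL = 0.0 + 2.5 - 0.5 = 2.0000

2.0000


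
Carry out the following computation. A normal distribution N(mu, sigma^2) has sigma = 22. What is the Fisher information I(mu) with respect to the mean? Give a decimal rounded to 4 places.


The Fisher information for the mean of a normal distribution is I(mu) = 1/sigma^2.
sigma = 22, so sigma^2 = 484.
I(mu) = 1/484 = 0.0021

0.0021


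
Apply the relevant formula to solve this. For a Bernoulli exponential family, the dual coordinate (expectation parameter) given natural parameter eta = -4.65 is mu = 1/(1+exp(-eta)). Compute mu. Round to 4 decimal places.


Dual coordinate (expectation parameter) for Bernoulli:
mu = 1/(1+exp(-eta)).
eta = -4.65.
exp(-eta) = exp(4.65) = 104.584986.
mu = 1/(1+104.584986) = 0.0095

0.0095


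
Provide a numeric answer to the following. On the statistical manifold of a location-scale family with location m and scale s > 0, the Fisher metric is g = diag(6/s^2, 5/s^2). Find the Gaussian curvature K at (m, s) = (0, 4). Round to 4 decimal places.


The metric has the form g = (A dm^2 + B ds^2)/s^2 with A = 6, B = 5.
Substitute u = sqrt(A/B)*m: g = B*(du^2 + ds^2)/s^2, i.e. B times the
Poincare upper half-plane metric, which has constant Gaussian curvature -1.
Scaling a 2D metric by a constant c divides the Gaussian curvature by c,
so K = -1/B = -1/(5) = -0.2000 everywhere (the point (m, s) = (0, 4) is irrelevant:
the curvature is constant).
The requested Gaussian curvature is K = -0.2000.

-0.2000


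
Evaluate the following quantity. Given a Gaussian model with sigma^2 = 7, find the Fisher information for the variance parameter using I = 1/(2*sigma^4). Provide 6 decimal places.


Fisher information for variance: I(sigma^2) = 1/(2*sigma^4).
sigma^2 = 7, so sigma^4 = 49.
I = 1/(2*49) = 1/98 = 0.010204

0.010204


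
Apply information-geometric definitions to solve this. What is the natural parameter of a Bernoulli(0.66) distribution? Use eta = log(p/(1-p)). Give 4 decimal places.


Natural parameter for Bernoulli: eta = log(p/(1-p)).
p = 0.66, 1-p = 0.34.
p/(1-p) = 1.941176.
eta = log(1.941176) = 0.6633

0.6633


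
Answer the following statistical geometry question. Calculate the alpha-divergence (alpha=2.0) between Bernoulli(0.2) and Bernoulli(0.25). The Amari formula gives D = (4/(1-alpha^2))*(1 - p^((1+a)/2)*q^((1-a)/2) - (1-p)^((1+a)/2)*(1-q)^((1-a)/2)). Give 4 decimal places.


Amari alpha-divergence:
D = (4/(1-alpha^2))*(1 - p^((1+a)/2)*q^((1-a)/2) - (1-p)^((1+a)/2)*(1-q)^((1-a)/2)).
alpha = 2.0, p = 0.2, q = 0.25.
e1 = (1+alpha)/2 = 1.5, e2 = (1-alpha)/2 = -0.5.
t1 = p^e1 * q^e2 = 0.2^1.5 * 0.25^-0.5 = 0.178885.
t2 = (1-p)^e1 * (1-q)^e2 = 0.8^1.5 * 0.75^-0.5 = 0.826236.
4/(1-alpha^2) = -1.333333.
D = -1.333333*(1 - 0.178885 - 0.826236) = 0.0068

0.0068


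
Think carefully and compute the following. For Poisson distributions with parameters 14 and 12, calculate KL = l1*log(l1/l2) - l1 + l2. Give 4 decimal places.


KL divergence for Poisson:
KL = l1*log(l1/l2) - l1 + l2.
l1 = 14, l2 = 12.
log(14/12) = 0.154151.
l1*log(l1/l2) = 14 * 0.154151 = 2.15811.
KL = 2.15811 - 14 + 12 = 0.1581

0.1581


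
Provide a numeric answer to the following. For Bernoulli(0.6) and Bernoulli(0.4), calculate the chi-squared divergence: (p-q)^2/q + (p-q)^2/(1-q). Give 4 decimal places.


Chi-squared divergence between Bernoulli distributions:
chi^2 = (p-q)^2/q + (p-q)^2/(1-q).
p = 0.6, q = 0.4, p-q = 0.2.
(p-q)^2 = 0.04.
term1 = 0.04/0.4 = 0.1.
term2 = 0.04/0.6 = 0.066667.
chi^2 = 0.1 + 0.066667 = 0.1667

0.1667


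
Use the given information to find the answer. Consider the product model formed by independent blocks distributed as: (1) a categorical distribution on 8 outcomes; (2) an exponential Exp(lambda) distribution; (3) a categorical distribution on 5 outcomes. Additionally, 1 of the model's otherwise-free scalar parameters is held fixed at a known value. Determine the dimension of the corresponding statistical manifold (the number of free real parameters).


The dimension of a statistical manifold equals the number of free
(independent) real parameters of the model. For a product of independent
blocks the parameter counts add.
- categorical on 8 outcomes (probabilities sum to 1): 8-1 = 7.
- exponential (lambda): 1.
- categorical on 5 outcomes (probabilities sum to 1): 5-1 = 4.
Total = 7 + 1 + 4 = 12.
1 parameter(s) fixed at known values: 12 - 1 = 11.
Dimension = 11

11


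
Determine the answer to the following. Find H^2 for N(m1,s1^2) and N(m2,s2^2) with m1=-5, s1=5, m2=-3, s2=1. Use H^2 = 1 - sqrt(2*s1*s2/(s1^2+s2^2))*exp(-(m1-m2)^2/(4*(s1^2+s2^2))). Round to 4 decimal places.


Squared Hellinger distance for Gaussians:
H^2 = 1 - sqrt(2*s1*s2/(s1^2+s2^2)) * exp(-(m1-m2)^2/(4*(s1^2+s2^2))).
s1^2 = 25, s2^2 = 1, s1^2+s2^2 = 26.
sqrt(2*5*1/(26)) = 0.620174.
(m1-m2)^2 = (-2)^2 = 4.
exp(-4/(4*26)) = exp(-0.038462) = 0.962269.
H^2 = 1 - 0.620174*0.962269 = 0.4032

0.4032


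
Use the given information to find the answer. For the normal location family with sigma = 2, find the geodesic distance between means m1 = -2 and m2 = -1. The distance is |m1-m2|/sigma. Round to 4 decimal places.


On the fixed-variance normal subfamily, geodesic distance = |m1-m2|/sigma.
|-2 - -1| = 1.
sigma = 2.
d = 1/2 = 0.5000

0.5000


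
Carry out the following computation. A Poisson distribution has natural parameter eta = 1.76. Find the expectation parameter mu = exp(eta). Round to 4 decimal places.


Expectation parameter for Poisson exponential family:
mu = exp(eta).
eta = 1.76.
mu = exp(1.76) = 5.8124

5.8124


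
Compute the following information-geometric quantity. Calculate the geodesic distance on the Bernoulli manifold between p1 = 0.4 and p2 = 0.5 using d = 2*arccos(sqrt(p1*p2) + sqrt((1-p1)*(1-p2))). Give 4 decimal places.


Geodesic distance on Bernoulli manifold:
d(p1,p2) = 2*arccos(sqrt(p1*p2) + sqrt((1-p1)*(1-p2))).
sqrt(p1*p2) = sqrt(0.4*0.5) = 0.447214.
sqrt((1-p1)*(1-p2)) = sqrt(0.6*0.5) = 0.547723.
arg = 0.447214 + 0.547723 = 0.994936.
d = 2*arccos(0.994936) = 0.2014

0.2014


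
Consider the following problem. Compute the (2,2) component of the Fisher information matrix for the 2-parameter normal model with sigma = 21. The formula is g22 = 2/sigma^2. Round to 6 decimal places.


For the 2-parameter normal family, the Fisher metric has:
  g11 = 1/sigma^2, g22 = 2/sigma^2.
sigma = 21, sigma^2 = 441.
g22 = 0.004535

0.004535


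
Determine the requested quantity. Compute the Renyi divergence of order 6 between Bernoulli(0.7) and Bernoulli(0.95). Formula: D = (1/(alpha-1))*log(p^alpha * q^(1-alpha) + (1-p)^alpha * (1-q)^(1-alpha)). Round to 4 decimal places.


Renyi divergence of order alpha between Bernoulli distributions:
D = (1/(alpha-1))*log(p^alpha * q^(1-alpha) + (1-p)^alpha * (1-q)^(1-alpha)).
alpha = 6, p = 0.7, q = 0.95.
p^alpha * q^(1-alpha) = 0.7^6 * 0.95^-5 = 0.152044.
(1-p)^alpha * (1-q)^(1-alpha) = 0.3^6 * 0.05^-5 = 2332.8.
sum = 0.152044 + 2332.8 = 2332.952044.
D = (1/5)*log(2332.952044) = 1.5510

1.5510


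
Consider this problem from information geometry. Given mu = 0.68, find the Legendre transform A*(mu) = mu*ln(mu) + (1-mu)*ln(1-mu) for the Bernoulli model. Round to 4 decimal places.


Legendre transform for Bernoulli:
A*(mu) = mu*log(mu) + (1-mu)*log(1-mu).
mu = 0.68, 1-mu = 0.32.
mu*log(mu) = 0.68*log(0.68) = -0.26225.
(1-mu)*log(1-mu) = 0.32*log(0.32) = -0.364619.
A* = -0.26225 + -0.364619 = -0.6269

-0.6269


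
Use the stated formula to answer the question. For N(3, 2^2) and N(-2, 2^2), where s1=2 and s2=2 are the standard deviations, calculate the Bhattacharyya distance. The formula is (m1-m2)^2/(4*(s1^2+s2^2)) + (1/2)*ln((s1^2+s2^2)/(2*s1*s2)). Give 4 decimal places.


Bhattacharyya distance between two Gaussians:
DB = (m1-m2)^2/(4*(s1^2+s2^2)) + (1/2)*ln((s1^2+s2^2)/(2*s1*s2)).
(m1-m2)^2 = (5)^2 = 25.
s1^2+s2^2 = 4 + 4 = 8.
term1 = 25/32 = 0.78125.
term2 = 0.5*ln(8/8.0) = 0.0.
DB = 0.78125 + 0.0 = 0.7813

0.7813


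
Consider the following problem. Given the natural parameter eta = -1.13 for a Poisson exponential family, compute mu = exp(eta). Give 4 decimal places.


Expectation parameter for Poisson exponential family:
mu = exp(eta).
eta = -1.13.
mu = exp(-1.13) = 0.3230

0.3230


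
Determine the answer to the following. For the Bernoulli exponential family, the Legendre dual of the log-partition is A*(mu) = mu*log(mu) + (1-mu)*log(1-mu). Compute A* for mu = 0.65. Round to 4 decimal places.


Legendre transform for Bernoulli:
A*(mu) = mu*log(mu) + (1-mu)*log(1-mu).
mu = 0.65, 1-mu = 0.35.
mu*log(mu) = 0.65*log(0.65) = -0.280009.
(1-mu)*log(1-mu) = 0.35*log(0.35) = -0.367438.
A* = -0.280009 + -0.367438 = -0.6474

-0.6474


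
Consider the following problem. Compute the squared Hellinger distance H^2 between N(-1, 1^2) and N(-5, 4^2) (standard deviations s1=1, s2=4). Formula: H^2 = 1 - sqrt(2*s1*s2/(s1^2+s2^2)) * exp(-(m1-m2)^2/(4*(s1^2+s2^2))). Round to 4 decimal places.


Squared Hellinger distance for Gaussians:
H^2 = 1 - sqrt(2*s1*s2/(s1^2+s2^2)) * exp(-(m1-m2)^2/(4*(s1^2+s2^2))).
s1^2 = 1, s2^2 = 16, s1^2+s2^2 = 17.
sqrt(2*1*4/(17)) = 0.685994.
(m1-m2)^2 = (4)^2 = 16.
exp(-16/(4*17)) = exp(-0.235294) = 0.790338.
H^2 = 1 - 0.685994*0.790338 = 0.4578

0.4578


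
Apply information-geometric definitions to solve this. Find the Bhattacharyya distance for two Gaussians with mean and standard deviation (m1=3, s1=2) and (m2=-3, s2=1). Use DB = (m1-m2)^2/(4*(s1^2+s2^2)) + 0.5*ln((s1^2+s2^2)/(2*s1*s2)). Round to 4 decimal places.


Bhattacharyya distance between two Gaussians:
DB = (m1-m2)^2/(4*(s1^2+s2^2)) + (1/2)*ln((s1^2+s2^2)/(2*s1*s2)).
(m1-m2)^2 = (6)^2 = 36.
s1^2+s2^2 = 4 + 1 = 5.
term1 = 36/20 = 1.8.
term2 = 0.5*ln(5/4.0) = 0.111572.
DB = 1.8 + 0.111572 = 1.9116

1.9116


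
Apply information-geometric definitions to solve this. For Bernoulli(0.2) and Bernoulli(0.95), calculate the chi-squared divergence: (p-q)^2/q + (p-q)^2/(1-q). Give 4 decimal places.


Chi-squared divergence between Bernoulli distributions:
chi^2 = (p-q)^2/q + (p-q)^2/(1-q).
p = 0.2, q = 0.95, p-q = -0.75.
(p-q)^2 = 0.5625.
term1 = 0.5625/0.95 = 0.592105.
term2 = 0.5625/0.05 = 11.25.
chi^2 = 0.592105 + 11.25 = 11.8421

11.8421


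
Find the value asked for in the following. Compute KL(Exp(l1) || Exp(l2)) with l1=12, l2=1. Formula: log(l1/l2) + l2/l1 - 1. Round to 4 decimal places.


KL divergence for exponential family:
KL = log(l1/l2) + l2/l1 - 1.
log(12/1) = 2.484907.
1/12 = 0.083333.
KL = 2.484907 + 0.083333 - 1 = 1.5682

1.5682


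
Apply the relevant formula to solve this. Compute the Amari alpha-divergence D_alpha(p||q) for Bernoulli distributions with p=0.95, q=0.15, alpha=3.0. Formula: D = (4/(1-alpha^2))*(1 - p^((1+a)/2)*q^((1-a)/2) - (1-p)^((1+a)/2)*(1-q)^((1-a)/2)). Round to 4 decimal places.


Amari alpha-divergence:
D = (4/(1-alpha^2))*(1 - p^((1+a)/2)*q^((1-a)/2) - (1-p)^((1+a)/2)*(1-q)^((1-a)/2)).
alpha = 3.0, p = 0.95, q = 0.15.
e1 = (1+alpha)/2 = 2.0, e2 = (1-alpha)/2 = -1.0.
t1 = p^e1 * q^e2 = 0.95^2.0 * 0.15^-1.0 = 6.016667.
t2 = (1-p)^e1 * (1-q)^e2 = 0.05^2.0 * 0.85^-1.0 = 0.002941.
4/(1-alpha^2) = -0.5.
D = -0.5*(1 - 6.016667 - 0.002941) = 2.5098

2.5098


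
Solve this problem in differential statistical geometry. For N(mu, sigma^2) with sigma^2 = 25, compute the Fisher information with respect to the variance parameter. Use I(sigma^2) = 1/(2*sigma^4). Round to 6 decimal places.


Fisher information for variance: I(sigma^2) = 1/(2*sigma^4).
sigma^2 = 25, so sigma^4 = 625.
I = 1/(2*625) = 1/1250 = 0.000800

0.000800


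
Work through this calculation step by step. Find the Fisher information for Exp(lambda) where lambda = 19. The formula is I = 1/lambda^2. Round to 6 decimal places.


Fisher information for exponential: I(lambda) = 1/lambda^2.
lambda = 19, lambda^2 = 361.
I = 1/361 = 0.002770

0.002770


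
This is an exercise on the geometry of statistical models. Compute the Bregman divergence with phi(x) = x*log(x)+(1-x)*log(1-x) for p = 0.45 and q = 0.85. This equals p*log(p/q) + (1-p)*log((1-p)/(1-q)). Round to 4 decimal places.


Bregman divergence with negative entropy generator:
D = p*log(p/q) + (1-p)*log((1-p)/(1-q)).
p = 0.45, q = 0.85.
p*log(p/q) = 0.45*log(0.45/0.85) = -0.286195.
(1-p)*log((1-p)/(1-q)) = 0.55*log(0.55/0.15) = 0.714606.
D = -0.286195 + 0.714606 = 0.4284

0.4284


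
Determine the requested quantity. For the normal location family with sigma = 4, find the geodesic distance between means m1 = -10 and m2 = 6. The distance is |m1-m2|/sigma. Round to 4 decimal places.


On the fixed-variance normal subfamily, geodesic distance = |m1-m2|/sigma.
|-10 - 6| = 16.
sigma = 4.
d = 16/4 = 4.0000

4.0000


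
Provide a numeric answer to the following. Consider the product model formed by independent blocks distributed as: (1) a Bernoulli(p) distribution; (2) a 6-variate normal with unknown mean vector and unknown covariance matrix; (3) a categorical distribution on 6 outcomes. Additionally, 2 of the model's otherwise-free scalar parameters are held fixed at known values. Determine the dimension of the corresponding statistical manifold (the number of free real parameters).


The dimension of a statistical manifold equals the number of free
(independent) real parameters of the model. For a product of independent
blocks the parameter counts add.
- Bernoulli (p): 1.
- 6-variate normal: 6 (mean) + 6*7/2 = 21 (symmetric covariance) = 27.
- categorical on 6 outcomes (probabilities sum to 1): 6-1 = 5.
Total = 1 + 27 + 5 = 33.
2 parameter(s) fixed at known values: 33 - 2 = 31.
Dimension = 31

31


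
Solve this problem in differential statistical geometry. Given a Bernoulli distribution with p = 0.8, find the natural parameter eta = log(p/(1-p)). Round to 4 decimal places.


Natural parameter for Bernoulli: eta = log(p/(1-p)).
p = 0.8, 1-p = 0.2.
p/(1-p) = 4.0.
eta = log(4.0) = 1.3863

1.3863


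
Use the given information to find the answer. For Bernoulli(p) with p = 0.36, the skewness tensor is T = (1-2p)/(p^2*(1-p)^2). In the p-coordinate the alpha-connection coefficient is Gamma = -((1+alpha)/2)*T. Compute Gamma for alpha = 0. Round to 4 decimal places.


Skewness (Amari-Chentsov) tensor: T = (1-2p)/(p^2*(1-p)^2).
p = 0.36, 1-2p = 0.28, p^2 = 0.1296, (1-p)^2 = 0.4096.
T = 0.28/(0.1296 * 0.4096) = 5.274643.
In the p-coordinate, Gamma^(alpha) = Gamma^(0) - (alpha/2)*T with Gamma^(0) = (1/2)*g'(p) = -T/2,
so Gamma^(alpha) = -((1+alpha)/2)*T.
alpha = 0, -(1+alpha)/2 = -0.5.
Gamma = -0.5 * 5.274643 = -2.6373

-2.6373


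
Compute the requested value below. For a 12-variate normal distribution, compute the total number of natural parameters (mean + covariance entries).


Exponential family dimension calculation:
For 12-dim MVN: mean has 12 params, covariance has 12*13/2 = 78 unique entries.
Total dim = 12 + 78 = 90.

90


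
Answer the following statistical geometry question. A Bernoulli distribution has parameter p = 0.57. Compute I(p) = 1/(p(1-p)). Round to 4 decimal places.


For Bernoulli(p), Fisher information is I(p) = 1/(p*(1-p)).
p = 0.57, 1-p = 0.43.
p*(1-p) = 0.2451.
I(p) = 1/0.2451 = 4.0800

4.0800


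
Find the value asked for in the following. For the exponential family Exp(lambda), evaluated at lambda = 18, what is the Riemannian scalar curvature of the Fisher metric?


This family has a single free parameter, so its statistical manifold
is 1-dimensional. The Riemann curvature tensor of any 1-dimensional
Riemannian manifold vanishes identically, so R = 0.

0


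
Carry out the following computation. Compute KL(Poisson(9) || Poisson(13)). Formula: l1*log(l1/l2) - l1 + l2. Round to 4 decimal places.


KL divergence for Poisson:
KL = l1*log(l1/l2) - l1 + l2.
l1 = 9, l2 = 13.
log(9/13) = -0.367725.
l1*log(l1/l2) = 9 * -0.367725 = -3.309523.
KL = -3.309523 - 9 + 13 = 0.6905

0.6905


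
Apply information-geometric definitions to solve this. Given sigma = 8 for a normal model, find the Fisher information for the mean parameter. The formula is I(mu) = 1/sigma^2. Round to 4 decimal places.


The Fisher information for the mean of a normal distribution is I(mu) = 1/sigma^2.
sigma = 8, so sigma^2 = 64.
I(mu) = 1/64 = 0.0156

0.0156


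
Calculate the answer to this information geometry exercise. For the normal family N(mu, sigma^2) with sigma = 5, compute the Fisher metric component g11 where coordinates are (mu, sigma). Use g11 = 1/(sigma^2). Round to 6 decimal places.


For the 2-parameter normal family, the Fisher metric has:
  g11 = 1/sigma^2, g22 = 2/sigma^2.
sigma = 5, sigma^2 = 25.
g11 = 0.040000

0.040000


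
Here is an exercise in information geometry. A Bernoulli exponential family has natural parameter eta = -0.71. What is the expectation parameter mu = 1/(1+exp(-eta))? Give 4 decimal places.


Dual coordinate (expectation parameter) for Bernoulli:
mu = 1/(1+exp(-eta)).
eta = -0.71.
exp(-eta) = exp(0.71) = 2.033991.
mu = 1/(1+2.033991) = 0.3296

0.3296


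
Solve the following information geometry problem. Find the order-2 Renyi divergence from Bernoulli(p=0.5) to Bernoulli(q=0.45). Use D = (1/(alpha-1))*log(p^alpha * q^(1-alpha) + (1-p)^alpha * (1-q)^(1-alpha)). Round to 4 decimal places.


Renyi divergence of order alpha between Bernoulli distributions:
D = (1/(alpha-1))*log(p^alpha * q^(1-alpha) + (1-p)^alpha * (1-q)^(1-alpha)).
alpha = 2, p = 0.5, q = 0.45.
p^alpha * q^(1-alpha) = 0.5^2 * 0.45^-1 = 0.555556.
(1-p)^alpha * (1-q)^(1-alpha) = 0.5^2 * 0.55^-1 = 0.454545.
sum = 0.555556 + 0.454545 = 1.010101.
D = (1/1)*log(1.010101) = 0.0101

0.0101


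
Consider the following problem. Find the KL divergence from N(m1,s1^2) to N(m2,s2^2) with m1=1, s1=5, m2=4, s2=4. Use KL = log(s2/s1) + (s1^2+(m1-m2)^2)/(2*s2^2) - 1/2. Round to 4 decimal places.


KL divergence between normal distributions:
KL = log(s2/s1) + (s1^2 + (m1-m2)^2)/(2*s2^2) - 1/2.
log(4/5) = -0.223144.
(5^2 + (1-4)^2)/(2*4^2) = (25 + 9)/32 = 1.0625.
KL = -0.223144 + 1.0625 - 0.5 = 0.3394

0.3394


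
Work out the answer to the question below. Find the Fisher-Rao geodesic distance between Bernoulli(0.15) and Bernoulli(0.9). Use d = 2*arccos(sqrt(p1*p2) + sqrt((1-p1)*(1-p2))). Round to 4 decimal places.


Geodesic distance on Bernoulli manifold:
d(p1,p2) = 2*arccos(sqrt(p1*p2) + sqrt((1-p1)*(1-p2))).
sqrt(p1*p2) = sqrt(0.15*0.9) = 0.367423.
sqrt((1-p1)*(1-p2)) = sqrt(0.85*0.1) = 0.291548.
arg = 0.367423 + 0.291548 = 0.658971.
d = 2*arccos(0.658971) = 1.7027

1.7027


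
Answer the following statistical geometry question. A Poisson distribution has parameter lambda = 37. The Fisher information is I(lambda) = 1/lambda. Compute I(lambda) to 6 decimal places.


Fisher information for Poisson: I(lambda) = 1/lambda.
lambda = 37.
I(lambda) = 1/37 = 0.027027

0.027027


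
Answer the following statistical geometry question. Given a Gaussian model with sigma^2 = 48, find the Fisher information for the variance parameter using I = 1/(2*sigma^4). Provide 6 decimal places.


Fisher information for variance: I(sigma^2) = 1/(2*sigma^4).
sigma^2 = 48, so sigma^4 = 2304.
I = 1/(2*2304) = 1/4608 = 0.000217

0.000217


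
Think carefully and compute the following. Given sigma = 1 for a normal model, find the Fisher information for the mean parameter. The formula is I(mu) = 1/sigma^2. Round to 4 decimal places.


The Fisher information for the mean of a normal distribution is I(mu) = 1/sigma^2.
sigma = 1, so sigma^2 = 1.
I(mu) = 1/1 = 1.0000

1.0000


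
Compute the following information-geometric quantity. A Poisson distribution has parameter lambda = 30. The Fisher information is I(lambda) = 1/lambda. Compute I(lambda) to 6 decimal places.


Fisher information for Poisson: I(lambda) = 1/lambda.
lambda = 30.
I(lambda) = 1/30 = 0.033333

0.033333


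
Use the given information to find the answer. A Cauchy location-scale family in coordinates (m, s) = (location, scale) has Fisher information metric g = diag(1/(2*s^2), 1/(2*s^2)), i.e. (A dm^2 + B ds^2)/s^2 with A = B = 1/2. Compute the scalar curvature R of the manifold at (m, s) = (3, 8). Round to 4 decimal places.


The metric has the form g = (A dm^2 + B ds^2)/s^2 with A = 1/2, B = 1/2.
Substitute u = sqrt(A/B)*m: g = B*(du^2 + ds^2)/s^2, i.e. B times the
Poincare upper half-plane metric, which has constant Gaussian curvature -1.
Scaling a 2D metric by a constant c divides the Gaussian curvature by c,
so K = -1/B = -1/(1/2) = -2.0000 everywhere (the point (m, s) = (3, 8) is irrelevant:
the curvature is constant).
Scalar curvature in dimension 2: R = 2K = -2/(1/2) = -4.0000.

-4.0000


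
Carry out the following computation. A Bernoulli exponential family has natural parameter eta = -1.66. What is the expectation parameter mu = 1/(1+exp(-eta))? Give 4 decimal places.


Dual coordinate (expectation parameter) for Bernoulli:
mu = 1/(1+exp(-eta)).
eta = -1.66.
exp(-eta) = exp(1.66) = 5.259311.
mu = 1/(1+5.259311) = 0.1598

0.1598


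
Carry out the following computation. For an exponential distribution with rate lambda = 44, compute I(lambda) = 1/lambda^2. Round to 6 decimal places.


Fisher information for exponential: I(lambda) = 1/lambda^2.
lambda = 44, lambda^2 = 1936.
I = 1/1936 = 0.000517

0.000517


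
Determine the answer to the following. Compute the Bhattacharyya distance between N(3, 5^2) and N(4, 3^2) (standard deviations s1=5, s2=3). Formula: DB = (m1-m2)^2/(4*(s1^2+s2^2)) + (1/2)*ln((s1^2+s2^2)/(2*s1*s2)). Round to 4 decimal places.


Bhattacharyya distance between two Gaussians:
DB = (m1-m2)^2/(4*(s1^2+s2^2)) + (1/2)*ln((s1^2+s2^2)/(2*s1*s2)).
(m1-m2)^2 = (-1)^2 = 1.
s1^2+s2^2 = 25 + 9 = 34.
term1 = 1/136 = 0.007353.
term2 = 0.5*ln(34/30.0) = 0.062582.
DB = 0.007353 + 0.062582 = 0.0699

0.0699


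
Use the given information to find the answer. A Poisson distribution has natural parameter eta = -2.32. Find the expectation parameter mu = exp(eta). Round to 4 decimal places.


Expectation parameter for Poisson exponential family:
mu = exp(eta).
eta = -2.32.
mu = exp(-2.32) = 0.0983

0.0983


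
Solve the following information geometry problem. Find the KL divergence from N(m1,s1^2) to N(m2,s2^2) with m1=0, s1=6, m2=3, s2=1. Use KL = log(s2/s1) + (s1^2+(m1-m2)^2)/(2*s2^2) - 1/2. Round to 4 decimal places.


KL divergence between normal distributions:
KL = log(s2/s1) + (s1^2 + (m1-m2)^2)/(2*s2^2) - 1/2.
log(1/6) = -1.791759.
(6^2 + (0-3)^2)/(2*1^2) = (36 + 9)/2 = 22.5.
KL = -1.791759 + 22.5 - 0.5 = 20.2082

20.2082


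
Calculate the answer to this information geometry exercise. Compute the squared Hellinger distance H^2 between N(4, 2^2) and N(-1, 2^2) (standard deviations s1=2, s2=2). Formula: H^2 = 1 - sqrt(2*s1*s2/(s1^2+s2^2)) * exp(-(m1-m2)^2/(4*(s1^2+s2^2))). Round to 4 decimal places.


Squared Hellinger distance for Gaussians:
H^2 = 1 - sqrt(2*s1*s2/(s1^2+s2^2)) * exp(-(m1-m2)^2/(4*(s1^2+s2^2))).
s1^2 = 4, s2^2 = 4, s1^2+s2^2 = 8.
sqrt(2*2*2/(8)) = 1.0.
(m1-m2)^2 = (5)^2 = 25.
exp(-25/(4*8)) = exp(-0.78125) = 0.457833.
H^2 = 1 - 1.0*0.457833 = 0.5422

0.5422


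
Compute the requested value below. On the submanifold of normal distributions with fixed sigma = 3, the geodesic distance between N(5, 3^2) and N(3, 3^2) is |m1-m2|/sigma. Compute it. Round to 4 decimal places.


On the fixed-variance normal subfamily, geodesic distance = |m1-m2|/sigma.
|5 - 3| = 2.
sigma = 3.
d = 2/3 = 0.6667

0.6667


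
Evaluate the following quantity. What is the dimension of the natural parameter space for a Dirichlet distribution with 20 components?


Exponential family dimension calculation:
Dirichlet with 20 components has 20 natural parameters.

20


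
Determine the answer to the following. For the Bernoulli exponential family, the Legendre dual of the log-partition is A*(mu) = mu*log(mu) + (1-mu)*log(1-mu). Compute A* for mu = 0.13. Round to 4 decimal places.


Legendre transform for Bernoulli:
A*(mu) = mu*log(mu) + (1-mu)*log(1-mu).
mu = 0.13, 1-mu = 0.87.
mu*log(mu) = 0.13*log(0.13) = -0.265229.
(1-mu)*log(1-mu) = 0.87*log(0.87) = -0.121158.
A* = -0.265229 + -0.121158 = -0.3864

-0.3864


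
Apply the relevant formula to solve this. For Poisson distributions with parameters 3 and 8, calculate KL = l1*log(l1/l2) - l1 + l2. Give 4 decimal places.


KL divergence for Poisson:
KL = l1*log(l1/l2) - l1 + l2.
l1 = 3, l2 = 8.
log(3/8) = -0.980829.
l1*log(l1/l2) = 3 * -0.980829 = -2.942488.
KL = -2.942488 - 3 + 8 = 2.0575

2.0575


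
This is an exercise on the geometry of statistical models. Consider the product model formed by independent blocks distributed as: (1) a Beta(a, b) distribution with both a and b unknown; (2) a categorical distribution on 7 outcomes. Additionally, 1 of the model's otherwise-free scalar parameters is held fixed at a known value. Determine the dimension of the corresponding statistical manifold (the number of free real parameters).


The dimension of a statistical manifold equals the number of free
(independent) real parameters of the model. For a product of independent
blocks the parameter counts add.
- Beta (a, b): 2.
- categorical on 7 outcomes (probabilities sum to 1): 7-1 = 6.
Total = 2 + 6 = 8.
1 parameter(s) fixed at known values: 8 - 1 = 7.
Dimension = 7

7


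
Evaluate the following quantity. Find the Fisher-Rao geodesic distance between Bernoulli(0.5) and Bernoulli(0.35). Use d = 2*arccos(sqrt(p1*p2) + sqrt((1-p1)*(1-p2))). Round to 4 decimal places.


Geodesic distance on Bernoulli manifold:
d(p1,p2) = 2*arccos(sqrt(p1*p2) + sqrt((1-p1)*(1-p2))).
sqrt(p1*p2) = sqrt(0.5*0.35) = 0.41833.
sqrt((1-p1)*(1-p2)) = sqrt(0.5*0.65) = 0.570088.
arg = 0.41833 + 0.570088 = 0.988418.
d = 2*arccos(0.988418) = 0.3047

0.3047


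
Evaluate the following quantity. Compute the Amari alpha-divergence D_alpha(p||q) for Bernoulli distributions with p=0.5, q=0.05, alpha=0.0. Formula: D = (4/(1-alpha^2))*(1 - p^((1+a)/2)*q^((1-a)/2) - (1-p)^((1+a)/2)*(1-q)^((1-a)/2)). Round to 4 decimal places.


Amari alpha-divergence:
D = (4/(1-alpha^2))*(1 - p^((1+a)/2)*q^((1-a)/2) - (1-p)^((1+a)/2)*(1-q)^((1-a)/2)).
alpha = 0.0, p = 0.5, q = 0.05.
e1 = (1+alpha)/2 = 0.5, e2 = (1-alpha)/2 = 0.5.
t1 = p^e1 * q^e2 = 0.5^0.5 * 0.05^0.5 = 0.158114.
t2 = (1-p)^e1 * (1-q)^e2 = 0.5^0.5 * 0.95^0.5 = 0.689202.
4/(1-alpha^2) = 4.0.
D = 4.0*(1 - 0.158114 - 0.689202) = 0.6107

0.6107


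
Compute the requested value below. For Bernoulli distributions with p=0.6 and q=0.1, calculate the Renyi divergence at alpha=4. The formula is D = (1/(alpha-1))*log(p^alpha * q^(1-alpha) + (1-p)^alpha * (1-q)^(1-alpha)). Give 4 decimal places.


Renyi divergence of order alpha between Bernoulli distributions:
D = (1/(alpha-1))*log(p^alpha * q^(1-alpha) + (1-p)^alpha * (1-q)^(1-alpha)).
alpha = 4, p = 0.6, q = 0.1.
p^alpha * q^(1-alpha) = 0.6^4 * 0.1^-3 = 129.6.
(1-p)^alpha * (1-q)^(1-alpha) = 0.4^4 * 0.9^-3 = 0.035117.
sum = 129.6 + 0.035117 = 129.635117.
D = (1/3)*log(129.635117) = 1.6216

1.6216


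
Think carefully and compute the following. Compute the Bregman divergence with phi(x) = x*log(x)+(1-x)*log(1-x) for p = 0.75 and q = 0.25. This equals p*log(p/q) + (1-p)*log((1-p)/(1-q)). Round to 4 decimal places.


Bregman divergence with negative entropy generator:
D = p*log(p/q) + (1-p)*log((1-p)/(1-q)).
p = 0.75, q = 0.25.
p*log(p/q) = 0.75*log(0.75/0.25) = 0.823959.
(1-p)*log((1-p)/(1-q)) = 0.25*log(0.25/0.75) = -0.274653.
D = 0.823959 + -0.274653 = 0.5493

0.5493


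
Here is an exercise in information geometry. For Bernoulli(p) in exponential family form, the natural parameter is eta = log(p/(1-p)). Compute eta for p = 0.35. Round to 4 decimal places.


Natural parameter for Bernoulli: eta = log(p/(1-p)).
p = 0.35, 1-p = 0.65.
p/(1-p) = 0.538462.
eta = log(0.538462) = -0.6190

-0.6190


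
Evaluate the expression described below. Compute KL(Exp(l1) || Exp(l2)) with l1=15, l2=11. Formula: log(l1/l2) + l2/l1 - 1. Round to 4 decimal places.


KL divergence for exponential family:
KL = log(l1/l2) + l2/l1 - 1.
log(15/11) = 0.310155.
11/15 = 0.733333.
KL = 0.310155 + 0.733333 - 1 = 0.0435

0.0435


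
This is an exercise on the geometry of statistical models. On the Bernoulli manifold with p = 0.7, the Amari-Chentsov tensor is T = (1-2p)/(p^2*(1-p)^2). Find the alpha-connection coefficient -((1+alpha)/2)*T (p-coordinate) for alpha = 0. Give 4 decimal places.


Skewness (Amari-Chentsov) tensor: T = (1-2p)/(p^2*(1-p)^2).
p = 0.7, 1-2p = -0.4, p^2 = 0.49, (1-p)^2 = 0.09.
T = -0.4/(0.49 * 0.09) = -9.070295.
In the p-coordinate, Gamma^(alpha) = Gamma^(0) - (alpha/2)*T with Gamma^(0) = (1/2)*g'(p) = -T/2,
so Gamma^(alpha) = -((1+alpha)/2)*T.
alpha = 0, -(1+alpha)/2 = -0.5.
Gamma = -0.5 * -9.070295 = 4.5351

4.5351


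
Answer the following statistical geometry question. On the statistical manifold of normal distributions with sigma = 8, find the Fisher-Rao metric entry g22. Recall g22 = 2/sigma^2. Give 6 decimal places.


For the 2-parameter normal family, the Fisher metric has:
  g11 = 1/sigma^2, g22 = 2/sigma^2.
sigma = 8, sigma^2 = 64.
g22 = 0.031250

0.031250


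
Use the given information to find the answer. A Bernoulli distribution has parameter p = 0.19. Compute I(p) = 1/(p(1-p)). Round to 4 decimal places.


For Bernoulli(p), Fisher information is I(p) = 1/(p*(1-p)).
p = 0.19, 1-p = 0.81.
p*(1-p) = 0.1539.
I(p) = 1/0.1539 = 6.4977

6.4977


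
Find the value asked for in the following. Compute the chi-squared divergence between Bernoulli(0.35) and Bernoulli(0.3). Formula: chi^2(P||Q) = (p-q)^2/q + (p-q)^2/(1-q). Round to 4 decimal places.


Chi-squared divergence between Bernoulli distributions:
chi^2 = (p-q)^2/q + (p-q)^2/(1-q).
p = 0.35, q = 0.3, p-q = 0.05.
(p-q)^2 = 0.0025.
term1 = 0.0025/0.3 = 0.008333.
term2 = 0.0025/0.7 = 0.003571.
chi^2 = 0.008333 + 0.003571 = 0.0119

0.0119


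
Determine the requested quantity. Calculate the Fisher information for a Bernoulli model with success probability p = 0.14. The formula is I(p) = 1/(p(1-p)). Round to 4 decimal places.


For Bernoulli(p), Fisher information is I(p) = 1/(p*(1-p)).
p = 0.14, 1-p = 0.86.
p*(1-p) = 0.1204.
I(p) = 1/0.1204 = 8.3056

8.3056
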